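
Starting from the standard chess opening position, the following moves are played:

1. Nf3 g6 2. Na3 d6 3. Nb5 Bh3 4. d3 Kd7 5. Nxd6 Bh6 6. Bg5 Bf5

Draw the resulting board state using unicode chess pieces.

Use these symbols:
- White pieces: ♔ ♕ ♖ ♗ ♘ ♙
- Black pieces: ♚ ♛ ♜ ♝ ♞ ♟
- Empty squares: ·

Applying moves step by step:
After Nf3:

♜ ♞ ♝ ♛ ♚ ♝ ♞ ♜
♟ ♟ ♟ ♟ ♟ ♟ ♟ ♟
· · · · · · · ·
· · · · · · · ·
· · · · · · · ·
· · · · · ♘ · ·
♙ ♙ ♙ ♙ ♙ ♙ ♙ ♙
♖ ♘ ♗ ♕ ♔ ♗ · ♖


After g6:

♜ ♞ ♝ ♛ ♚ ♝ ♞ ♜
♟ ♟ ♟ ♟ ♟ ♟ · ♟
· · · · · · ♟ ·
· · · · · · · ·
· · · · · · · ·
· · · · · ♘ · ·
♙ ♙ ♙ ♙ ♙ ♙ ♙ ♙
♖ ♘ ♗ ♕ ♔ ♗ · ♖


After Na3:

♜ ♞ ♝ ♛ ♚ ♝ ♞ ♜
♟ ♟ ♟ ♟ ♟ ♟ · ♟
· · · · · · ♟ ·
· · · · · · · ·
· · · · · · · ·
♘ · · · · ♘ · ·
♙ ♙ ♙ ♙ ♙ ♙ ♙ ♙
♖ · ♗ ♕ ♔ ♗ · ♖


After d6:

♜ ♞ ♝ ♛ ♚ ♝ ♞ ♜
♟ ♟ ♟ · ♟ ♟ · ♟
· · · ♟ · · ♟ ·
· · · · · · · ·
· · · · · · · ·
♘ · · · · ♘ · ·
♙ ♙ ♙ ♙ ♙ ♙ ♙ ♙
♖ · ♗ ♕ ♔ ♗ · ♖


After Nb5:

♜ ♞ ♝ ♛ ♚ ♝ ♞ ♜
♟ ♟ ♟ · ♟ ♟ · ♟
· · · ♟ · · ♟ ·
· ♘ · · · · · ·
· · · · · · · ·
· · · · · ♘ · ·
♙ ♙ ♙ ♙ ♙ ♙ ♙ ♙
♖ · ♗ ♕ ♔ ♗ · ♖


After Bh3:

♜ ♞ · ♛ ♚ ♝ ♞ ♜
♟ ♟ ♟ · ♟ ♟ · ♟
· · · ♟ · · ♟ ·
· ♘ · · · · · ·
· · · · · · · ·
· · · · · ♘ · ♝
♙ ♙ ♙ ♙ ♙ ♙ ♙ ♙
♖ · ♗ ♕ ♔ ♗ · ♖


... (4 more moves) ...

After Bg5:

♜ ♞ · ♛ · · ♞ ♜
♟ ♟ ♟ ♚ ♟ ♟ · ♟
· · · ♘ · · ♟ ♝
· · · · · · ♗ ·
· · · · · · · ·
· · · ♙ · ♘ · ♝
♙ ♙ ♙ · ♙ ♙ ♙ ♙
♖ · · ♕ ♔ ♗ · ♖


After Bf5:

♜ ♞ · ♛ · · ♞ ♜
♟ ♟ ♟ ♚ ♟ ♟ · ♟
· · · ♘ · · ♟ ♝
· · · · · ♝ ♗ ·
· · · · · · · ·
· · · ♙ · ♘ · ·
♙ ♙ ♙ · ♙ ♙ ♙ ♙
♖ · · ♕ ♔ ♗ · ♖



  a b c d e f g h
  ─────────────────
8│♜ ♞ · ♛ · · ♞ ♜│8
7│♟ ♟ ♟ ♚ ♟ ♟ · ♟│7
6│· · · ♘ · · ♟ ♝│6
5│· · · · · ♝ ♗ ·│5
4│· · · · · · · ·│4
3│· · · ♙ · ♘ · ·│3
2│♙ ♙ ♙ · ♙ ♙ ♙ ♙│2
1│♖ · · ♕ ♔ ♗ · ♖│1
  ─────────────────
  a b c d e f g h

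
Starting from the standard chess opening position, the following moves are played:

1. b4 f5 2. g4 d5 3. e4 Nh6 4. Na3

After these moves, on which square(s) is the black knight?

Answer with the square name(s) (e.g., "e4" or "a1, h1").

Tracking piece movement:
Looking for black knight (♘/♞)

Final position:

  a b c d e f g h
  ─────────────────
8│♜ ♞ ♝ ♛ ♚ ♝ · ♜│8
7│♟ ♟ ♟ · ♟ · ♟ ♟│7
6│· · · · · · · ♞│6
5│· · · ♟ · ♟ · ·│5
4│· ♙ · · ♙ · ♙ ·│4
3│♘ · · · · · · ·│3
2│♙ · ♙ ♙ · ♙ · ♙│2
1│♖ · ♗ ♕ ♔ ♗ ♘ ♖│1
  ─────────────────
  a b c d e f g h


b8, h6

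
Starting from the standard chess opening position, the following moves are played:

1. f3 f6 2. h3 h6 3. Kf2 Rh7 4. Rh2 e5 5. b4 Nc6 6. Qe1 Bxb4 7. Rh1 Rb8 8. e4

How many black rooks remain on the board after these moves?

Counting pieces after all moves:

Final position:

  a b c d e f g h
  ─────────────────
8│· ♜ ♝ ♛ ♚ · ♞ ·│8
7│♟ ♟ ♟ ♟ · · ♟ ♜│7
6│· · ♞ · · ♟ · ♟│6
5│· · · · ♟ · · ·│5
4│· ♝ · · ♙ · · ·│4
3│· · · · · ♙ · ♙│3
2│♙ · ♙ ♙ · ♔ ♙ ·│2
1│♖ ♘ ♗ · ♕ ♗ ♘ ♖│1
  ─────────────────
  a b c d e f g h


2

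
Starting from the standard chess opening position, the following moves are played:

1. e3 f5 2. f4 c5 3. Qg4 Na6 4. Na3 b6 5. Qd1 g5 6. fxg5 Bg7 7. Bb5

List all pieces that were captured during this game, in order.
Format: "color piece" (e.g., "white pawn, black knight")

Tracking captures:
  fxg5: captured black pawn

black pawn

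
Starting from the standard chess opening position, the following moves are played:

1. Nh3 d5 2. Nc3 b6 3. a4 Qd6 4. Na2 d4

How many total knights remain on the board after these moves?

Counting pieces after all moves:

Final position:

  a b c d e f g h
  ─────────────────
8│♜ ♞ ♝ · ♚ ♝ ♞ ♜│8
7│♟ · ♟ · ♟ ♟ ♟ ♟│7
6│· ♟ · ♛ · · · ·│6
5│· · · · · · · ·│5
4│♙ · · ♟ · · · ·│4
3│· · · · · · · ♘│3
2│♘ ♙ ♙ ♙ ♙ ♙ ♙ ♙│2
1│♖ · ♗ ♕ ♔ ♗ · ♖│1
  ─────────────────
  a b c d e f g h


4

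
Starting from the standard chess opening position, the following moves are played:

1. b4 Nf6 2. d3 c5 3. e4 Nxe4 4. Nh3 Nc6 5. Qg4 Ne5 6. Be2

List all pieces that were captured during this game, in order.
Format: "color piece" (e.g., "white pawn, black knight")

Tracking captures:
  Nxe4: captured white pawn

white pawn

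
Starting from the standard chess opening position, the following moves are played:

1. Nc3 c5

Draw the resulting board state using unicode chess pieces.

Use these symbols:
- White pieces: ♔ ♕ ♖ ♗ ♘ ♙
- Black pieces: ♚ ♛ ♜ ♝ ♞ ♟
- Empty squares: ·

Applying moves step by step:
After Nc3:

♜ ♞ ♝ ♛ ♚ ♝ ♞ ♜
♟ ♟ ♟ ♟ ♟ ♟ ♟ ♟
· · · · · · · ·
· · · · · · · ·
· · · · · · · ·
· · ♘ · · · · ·
♙ ♙ ♙ ♙ ♙ ♙ ♙ ♙
♖ · ♗ ♕ ♔ ♗ ♘ ♖


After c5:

♜ ♞ ♝ ♛ ♚ ♝ ♞ ♜
♟ ♟ · ♟ ♟ ♟ ♟ ♟
· · · · · · · ·
· · ♟ · · · · ·
· · · · · · · ·
· · ♘ · · · · ·
♙ ♙ ♙ ♙ ♙ ♙ ♙ ♙
♖ · ♗ ♕ ♔ ♗ ♘ ♖



  a b c d e f g h
  ─────────────────
8│♜ ♞ ♝ ♛ ♚ ♝ ♞ ♜│8
7│♟ ♟ · ♟ ♟ ♟ ♟ ♟│7
6│· · · · · · · ·│6
5│· · ♟ · · · · ·│5
4│· · · · · · · ·│4
3│· · ♘ · · · · ·│3
2│♙ ♙ ♙ ♙ ♙ ♙ ♙ ♙│2
1│♖ · ♗ ♕ ♔ ♗ ♘ ♖│1
  ─────────────────
  a b c d e f g h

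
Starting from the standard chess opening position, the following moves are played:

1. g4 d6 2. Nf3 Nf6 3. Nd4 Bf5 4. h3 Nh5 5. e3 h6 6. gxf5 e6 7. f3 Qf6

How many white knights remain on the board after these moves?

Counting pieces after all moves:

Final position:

  a b c d e f g h
  ─────────────────
8│♜ ♞ · · ♚ ♝ · ♜│8
7│♟ ♟ ♟ · · ♟ ♟ ·│7
6│· · · ♟ ♟ ♛ · ♟│6
5│· · · · · ♙ · ♞│5
4│· · · ♘ · · · ·│4
3│· · · · ♙ ♙ · ♙│3
2│♙ ♙ ♙ ♙ · · · ·│2
1│♖ ♘ ♗ ♕ ♔ ♗ · ♖│1
  ─────────────────
  a b c d e f g h


2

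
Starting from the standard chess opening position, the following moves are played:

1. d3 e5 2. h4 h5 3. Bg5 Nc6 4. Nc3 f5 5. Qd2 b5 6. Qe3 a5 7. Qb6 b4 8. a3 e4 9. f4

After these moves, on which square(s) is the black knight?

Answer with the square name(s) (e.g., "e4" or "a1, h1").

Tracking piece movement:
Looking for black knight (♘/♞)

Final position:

  a b c d e f g h
  ─────────────────
8│♜ · ♝ ♛ ♚ ♝ ♞ ♜│8
7│· · ♟ ♟ · · ♟ ·│7
6│· ♕ ♞ · · · · ·│6
5│♟ · · · · ♟ ♗ ♟│5
4│· ♟ · · ♟ ♙ · ♙│4
3│♙ · ♘ ♙ · · · ·│3
2│· ♙ ♙ · ♙ · ♙ ·│2
1│♖ · · · ♔ ♗ ♘ ♖│1
  ─────────────────
  a b c d e f g h


c6, g8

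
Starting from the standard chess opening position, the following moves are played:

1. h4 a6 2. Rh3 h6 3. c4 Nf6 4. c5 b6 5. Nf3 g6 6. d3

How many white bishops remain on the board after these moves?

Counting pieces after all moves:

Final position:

  a b c d e f g h
  ─────────────────
8│♜ ♞ ♝ ♛ ♚ ♝ · ♜│8
7│· · ♟ ♟ ♟ ♟ · ·│7
6│♟ ♟ · · · ♞ ♟ ♟│6
5│· · ♙ · · · · ·│5
4│· · · · · · · ♙│4
3│· · · ♙ · ♘ · ♖│3
2│♙ ♙ · · ♙ ♙ ♙ ·│2
1│♖ ♘ ♗ ♕ ♔ ♗ · ·│1
  ─────────────────
  a b c d e f g h


2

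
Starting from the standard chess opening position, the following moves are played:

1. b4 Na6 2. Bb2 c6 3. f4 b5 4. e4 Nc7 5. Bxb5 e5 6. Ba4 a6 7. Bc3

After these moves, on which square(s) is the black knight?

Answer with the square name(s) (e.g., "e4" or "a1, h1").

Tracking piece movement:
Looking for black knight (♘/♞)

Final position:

  a b c d e f g h
  ─────────────────
8│♜ · ♝ ♛ ♚ ♝ ♞ ♜│8
7│· · ♞ ♟ · ♟ ♟ ♟│7
6│♟ · ♟ · · · · ·│6
5│· · · · ♟ · · ·│5
4│♗ ♙ · · ♙ ♙ · ·│4
3│· · ♗ · · · · ·│3
2│♙ · ♙ ♙ · · ♙ ♙│2
1│♖ ♘ · ♕ ♔ · ♘ ♖│1
  ─────────────────
  a b c d e f g h


c7, g8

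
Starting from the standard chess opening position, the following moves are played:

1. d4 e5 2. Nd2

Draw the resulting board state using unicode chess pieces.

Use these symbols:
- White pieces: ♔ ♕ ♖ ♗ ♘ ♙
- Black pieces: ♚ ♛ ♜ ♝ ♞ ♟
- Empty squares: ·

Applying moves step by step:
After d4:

♜ ♞ ♝ ♛ ♚ ♝ ♞ ♜
♟ ♟ ♟ ♟ ♟ ♟ ♟ ♟
· · · · · · · ·
· · · · · · · ·
· · · ♙ · · · ·
· · · · · · · ·
♙ ♙ ♙ · ♙ ♙ ♙ ♙
♖ ♘ ♗ ♕ ♔ ♗ ♘ ♖


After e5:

♜ ♞ ♝ ♛ ♚ ♝ ♞ ♜
♟ ♟ ♟ ♟ · ♟ ♟ ♟
· · · · · · · ·
· · · · ♟ · · ·
· · · ♙ · · · ·
· · · · · · · ·
♙ ♙ ♙ · ♙ ♙ ♙ ♙
♖ ♘ ♗ ♕ ♔ ♗ ♘ ♖


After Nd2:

♜ ♞ ♝ ♛ ♚ ♝ ♞ ♜
♟ ♟ ♟ ♟ · ♟ ♟ ♟
· · · · · · · ·
· · · · ♟ · · ·
· · · ♙ · · · ·
· · · · · · · ·
♙ ♙ ♙ ♘ ♙ ♙ ♙ ♙
♖ · ♗ ♕ ♔ ♗ ♘ ♖



  a b c d e f g h
  ─────────────────
8│♜ ♞ ♝ ♛ ♚ ♝ ♞ ♜│8
7│♟ ♟ ♟ ♟ · ♟ ♟ ♟│7
6│· · · · · · · ·│6
5│· · · · ♟ · · ·│5
4│· · · ♙ · · · ·│4
3│· · · · · · · ·│3
2│♙ ♙ ♙ ♘ ♙ ♙ ♙ ♙│2
1│♖ · ♗ ♕ ♔ ♗ ♘ ♖│1
  ─────────────────
  a b c d e f g h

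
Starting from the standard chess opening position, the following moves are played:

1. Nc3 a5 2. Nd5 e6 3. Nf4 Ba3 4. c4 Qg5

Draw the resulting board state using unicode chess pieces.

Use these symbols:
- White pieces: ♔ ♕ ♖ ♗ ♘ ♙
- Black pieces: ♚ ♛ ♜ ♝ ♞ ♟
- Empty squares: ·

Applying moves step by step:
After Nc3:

♜ ♞ ♝ ♛ ♚ ♝ ♞ ♜
♟ ♟ ♟ ♟ ♟ ♟ ♟ ♟
· · · · · · · ·
· · · · · · · ·
· · · · · · · ·
· · ♘ · · · · ·
♙ ♙ ♙ ♙ ♙ ♙ ♙ ♙
♖ · ♗ ♕ ♔ ♗ ♘ ♖


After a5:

♜ ♞ ♝ ♛ ♚ ♝ ♞ ♜
· ♟ ♟ ♟ ♟ ♟ ♟ ♟
· · · · · · · ·
♟ · · · · · · ·
· · · · · · · ·
· · ♘ · · · · ·
♙ ♙ ♙ ♙ ♙ ♙ ♙ ♙
♖ · ♗ ♕ ♔ ♗ ♘ ♖


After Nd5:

♜ ♞ ♝ ♛ ♚ ♝ ♞ ♜
· ♟ ♟ ♟ ♟ ♟ ♟ ♟
· · · · · · · ·
♟ · · ♘ · · · ·
· · · · · · · ·
· · · · · · · ·
♙ ♙ ♙ ♙ ♙ ♙ ♙ ♙
♖ · ♗ ♕ ♔ ♗ ♘ ♖


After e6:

♜ ♞ ♝ ♛ ♚ ♝ ♞ ♜
· ♟ ♟ ♟ · ♟ ♟ ♟
· · · · ♟ · · ·
♟ · · ♘ · · · ·
· · · · · · · ·
· · · · · · · ·
♙ ♙ ♙ ♙ ♙ ♙ ♙ ♙
♖ · ♗ ♕ ♔ ♗ ♘ ♖


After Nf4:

♜ ♞ ♝ ♛ ♚ ♝ ♞ ♜
· ♟ ♟ ♟ · ♟ ♟ ♟
· · · · ♟ · · ·
♟ · · · · · · ·
· · · · · ♘ · ·
· · · · · · · ·
♙ ♙ ♙ ♙ ♙ ♙ ♙ ♙
♖ · ♗ ♕ ♔ ♗ ♘ ♖


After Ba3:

♜ ♞ ♝ ♛ ♚ · ♞ ♜
· ♟ ♟ ♟ · ♟ ♟ ♟
· · · · ♟ · · ·
♟ · · · · · · ·
· · · · · ♘ · ·
♝ · · · · · · ·
♙ ♙ ♙ ♙ ♙ ♙ ♙ ♙
♖ · ♗ ♕ ♔ ♗ ♘ ♖


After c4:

♜ ♞ ♝ ♛ ♚ · ♞ ♜
· ♟ ♟ ♟ · ♟ ♟ ♟
· · · · ♟ · · ·
♟ · · · · · · ·
· · ♙ · · ♘ · ·
♝ · · · · · · ·
♙ ♙ · ♙ ♙ ♙ ♙ ♙
♖ · ♗ ♕ ♔ ♗ ♘ ♖


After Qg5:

♜ ♞ ♝ · ♚ · ♞ ♜
· ♟ ♟ ♟ · ♟ ♟ ♟
· · · · ♟ · · ·
♟ · · · · · ♛ ·
· · ♙ · · ♘ · ·
♝ · · · · · · ·
♙ ♙ · ♙ ♙ ♙ ♙ ♙
♖ · ♗ ♕ ♔ ♗ ♘ ♖



  a b c d e f g h
  ─────────────────
8│♜ ♞ ♝ · ♚ · ♞ ♜│8
7│· ♟ ♟ ♟ · ♟ ♟ ♟│7
6│· · · · ♟ · · ·│6
5│♟ · · · · · ♛ ·│5
4│· · ♙ · · ♘ · ·│4
3│♝ · · · · · · ·│3
2│♙ ♙ · ♙ ♙ ♙ ♙ ♙│2
1│♖ · ♗ ♕ ♔ ♗ ♘ ♖│1
  ─────────────────
  a b c d e f g h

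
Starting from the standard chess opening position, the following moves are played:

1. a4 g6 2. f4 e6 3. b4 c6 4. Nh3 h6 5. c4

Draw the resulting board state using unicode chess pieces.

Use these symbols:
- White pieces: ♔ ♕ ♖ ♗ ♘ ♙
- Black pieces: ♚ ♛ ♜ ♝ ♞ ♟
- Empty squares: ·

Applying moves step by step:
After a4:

♜ ♞ ♝ ♛ ♚ ♝ ♞ ♜
♟ ♟ ♟ ♟ ♟ ♟ ♟ ♟
· · · · · · · ·
· · · · · · · ·
♙ · · · · · · ·
· · · · · · · ·
· ♙ ♙ ♙ ♙ ♙ ♙ ♙
♖ ♘ ♗ ♕ ♔ ♗ ♘ ♖


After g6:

♜ ♞ ♝ ♛ ♚ ♝ ♞ ♜
♟ ♟ ♟ ♟ ♟ ♟ · ♟
· · · · · · ♟ ·
· · · · · · · ·
♙ · · · · · · ·
· · · · · · · ·
· ♙ ♙ ♙ ♙ ♙ ♙ ♙
♖ ♘ ♗ ♕ ♔ ♗ ♘ ♖


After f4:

♜ ♞ ♝ ♛ ♚ ♝ ♞ ♜
♟ ♟ ♟ ♟ ♟ ♟ · ♟
· · · · · · ♟ ·
· · · · · · · ·
♙ · · · · ♙ · ·
· · · · · · · ·
· ♙ ♙ ♙ ♙ · ♙ ♙
♖ ♘ ♗ ♕ ♔ ♗ ♘ ♖


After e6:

♜ ♞ ♝ ♛ ♚ ♝ ♞ ♜
♟ ♟ ♟ ♟ · ♟ · ♟
· · · · ♟ · ♟ ·
· · · · · · · ·
♙ · · · · ♙ · ·
· · · · · · · ·
· ♙ ♙ ♙ ♙ · ♙ ♙
♖ ♘ ♗ ♕ ♔ ♗ ♘ ♖


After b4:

♜ ♞ ♝ ♛ ♚ ♝ ♞ ♜
♟ ♟ ♟ ♟ · ♟ · ♟
· · · · ♟ · ♟ ·
· · · · · · · ·
♙ ♙ · · · ♙ · ·
· · · · · · · ·
· · ♙ ♙ ♙ · ♙ ♙
♖ ♘ ♗ ♕ ♔ ♗ ♘ ♖


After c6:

♜ ♞ ♝ ♛ ♚ ♝ ♞ ♜
♟ ♟ · ♟ · ♟ · ♟
· · ♟ · ♟ · ♟ ·
· · · · · · · ·
♙ ♙ · · · ♙ · ·
· · · · · · · ·
· · ♙ ♙ ♙ · ♙ ♙
♖ ♘ ♗ ♕ ♔ ♗ ♘ ♖


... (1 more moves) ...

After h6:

♜ ♞ ♝ ♛ ♚ ♝ ♞ ♜
♟ ♟ · ♟ · ♟ · ·
· · ♟ · ♟ · ♟ ♟
· · · · · · · ·
♙ ♙ · · · ♙ · ·
· · · · · · · ♘
· · ♙ ♙ ♙ · ♙ ♙
♖ ♘ ♗ ♕ ♔ ♗ · ♖


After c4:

♜ ♞ ♝ ♛ ♚ ♝ ♞ ♜
♟ ♟ · ♟ · ♟ · ·
· · ♟ · ♟ · ♟ ♟
· · · · · · · ·
♙ ♙ ♙ · · ♙ · ·
· · · · · · · ♘
· · · ♙ ♙ · ♙ ♙
♖ ♘ ♗ ♕ ♔ ♗ · ♖



  a b c d e f g h
  ─────────────────
8│♜ ♞ ♝ ♛ ♚ ♝ ♞ ♜│8
7│♟ ♟ · ♟ · ♟ · ·│7
6│· · ♟ · ♟ · ♟ ♟│6
5│· · · · · · · ·│5
4│♙ ♙ ♙ · · ♙ · ·│4
3│· · · · · · · ♘│3
2│· · · ♙ ♙ · ♙ ♙│2
1│♖ ♘ ♗ ♕ ♔ ♗ · ♖│1
  ─────────────────
  a b c d e f g h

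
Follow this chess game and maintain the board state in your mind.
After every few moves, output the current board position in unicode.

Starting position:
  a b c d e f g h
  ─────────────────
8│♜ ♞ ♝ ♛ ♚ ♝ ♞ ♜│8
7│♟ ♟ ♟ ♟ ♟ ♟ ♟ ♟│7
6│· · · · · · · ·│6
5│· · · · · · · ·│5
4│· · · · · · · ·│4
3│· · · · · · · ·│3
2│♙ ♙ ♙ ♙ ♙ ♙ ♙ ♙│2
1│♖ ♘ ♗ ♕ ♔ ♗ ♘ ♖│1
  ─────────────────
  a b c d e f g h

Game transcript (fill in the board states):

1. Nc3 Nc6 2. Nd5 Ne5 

  a b c d e f g h
  ─────────────────
8│♜ · ♝ ♛ ♚ ♝ ♞ ♜│8
7│♟ ♟ ♟ ♟ ♟ ♟ ♟ ♟│7
6│· · · · · · · ·│6
5│· · · ♘ ♞ · · ·│5
4│· · · · · · · ·│4
3│· · · · · · · ·│3
2│♙ ♙ ♙ ♙ ♙ ♙ ♙ ♙│2
1│♖ · ♗ ♕ ♔ ♗ ♘ ♖│1
  ─────────────────
  a b c d e f g h

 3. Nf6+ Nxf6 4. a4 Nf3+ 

  a b c d e f g h
  ─────────────────
8│♜ · ♝ ♛ ♚ ♝ · ♜│8
7│♟ ♟ ♟ ♟ ♟ ♟ ♟ ♟│7
6│· · · · · ♞ · ·│6
5│· · · · · · · ·│5
4│♙ · · · · · · ·│4
3│· · · · · ♞ · ·│3
2│· ♙ ♙ ♙ ♙ ♙ ♙ ♙│2
1│♖ · ♗ ♕ ♔ ♗ ♘ ♖│1
  ─────────────────
  a b c d e f g h

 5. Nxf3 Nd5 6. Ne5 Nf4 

  a b c d e f g h
  ─────────────────
8│♜ · ♝ ♛ ♚ ♝ · ♜│8
7│♟ ♟ ♟ ♟ ♟ ♟ ♟ ♟│7
6│· · · · · · · ·│6
5│· · · · ♘ · · ·│5
4│♙ · · · · ♞ · ·│4
3│· · · · · · · ·│3
2│· ♙ ♙ ♙ ♙ ♙ ♙ ♙│2
1│♖ · ♗ ♕ ♔ ♗ · ♖│1
  ─────────────────
  a b c d e f g h

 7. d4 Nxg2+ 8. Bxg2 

  a b c d e f g h
  ─────────────────
8│♜ · ♝ ♛ ♚ ♝ · ♜│8
7│♟ ♟ ♟ ♟ ♟ ♟ ♟ ♟│7
6│· · · · · · · ·│6
5│· · · · ♘ · · ·│5
4│♙ · · ♙ · · · ·│4
3│· · · · · · · ·│3
2│· ♙ ♙ · ♙ ♙ ♗ ♙│2
1│♖ · ♗ ♕ ♔ · · ♖│1
  ─────────────────
  a b c d e f g h


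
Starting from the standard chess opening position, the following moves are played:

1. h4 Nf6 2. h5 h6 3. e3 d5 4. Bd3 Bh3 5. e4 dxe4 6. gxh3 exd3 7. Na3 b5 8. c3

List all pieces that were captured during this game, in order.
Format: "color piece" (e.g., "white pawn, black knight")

Tracking captures:
  dxe4: captured white pawn
  gxh3: captured black bishop
  exd3: captured white bishop

white pawn, black bishop, white bishop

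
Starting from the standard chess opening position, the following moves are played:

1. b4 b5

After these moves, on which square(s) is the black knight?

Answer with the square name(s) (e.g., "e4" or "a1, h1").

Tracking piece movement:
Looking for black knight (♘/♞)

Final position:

  a b c d e f g h
  ─────────────────
8│♜ ♞ ♝ ♛ ♚ ♝ ♞ ♜│8
7│♟ · ♟ ♟ ♟ ♟ ♟ ♟│7
6│· · · · · · · ·│6
5│· ♟ · · · · · ·│5
4│· ♙ · · · · · ·│4
3│· · · · · · · ·│3
2│♙ · ♙ ♙ ♙ ♙ ♙ ♙│2
1│♖ ♘ ♗ ♕ ♔ ♗ ♘ ♖│1
  ─────────────────
  a b c d e f g h


b8, g8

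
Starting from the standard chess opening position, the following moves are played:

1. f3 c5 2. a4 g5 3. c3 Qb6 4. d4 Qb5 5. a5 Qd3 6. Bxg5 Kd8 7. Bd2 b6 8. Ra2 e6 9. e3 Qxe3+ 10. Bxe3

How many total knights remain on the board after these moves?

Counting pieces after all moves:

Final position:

  a b c d e f g h
  ─────────────────
8│♜ ♞ ♝ ♚ · ♝ ♞ ♜│8
7│♟ · · ♟ · ♟ · ♟│7
6│· ♟ · · ♟ · · ·│6
5│♙ · ♟ · · · · ·│5
4│· · · ♙ · · · ·│4
3│· · ♙ · ♗ ♙ · ·│3
2│♖ ♙ · · · · ♙ ♙│2
1│· ♘ · ♕ ♔ ♗ ♘ ♖│1
  ─────────────────
  a b c d e f g h


4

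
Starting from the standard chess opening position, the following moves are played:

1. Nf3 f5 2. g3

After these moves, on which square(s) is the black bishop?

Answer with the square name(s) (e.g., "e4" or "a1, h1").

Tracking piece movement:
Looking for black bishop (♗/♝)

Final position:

  a b c d e f g h
  ─────────────────
8│♜ ♞ ♝ ♛ ♚ ♝ ♞ ♜│8
7│♟ ♟ ♟ ♟ ♟ · ♟ ♟│7
6│· · · · · · · ·│6
5│· · · · · ♟ · ·│5
4│· · · · · · · ·│4
3│· · · · · ♘ ♙ ·│3
2│♙ ♙ ♙ ♙ ♙ ♙ · ♙│2
1│♖ ♘ ♗ ♕ ♔ ♗ · ♖│1
  ─────────────────
  a b c d e f g h


c8, f8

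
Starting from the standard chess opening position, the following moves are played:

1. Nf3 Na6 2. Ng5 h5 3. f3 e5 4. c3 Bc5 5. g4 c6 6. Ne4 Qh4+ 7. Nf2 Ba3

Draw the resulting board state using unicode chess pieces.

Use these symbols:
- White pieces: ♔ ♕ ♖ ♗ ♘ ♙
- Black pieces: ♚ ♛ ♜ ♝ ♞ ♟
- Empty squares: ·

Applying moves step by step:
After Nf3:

♜ ♞ ♝ ♛ ♚ ♝ ♞ ♜
♟ ♟ ♟ ♟ ♟ ♟ ♟ ♟
· · · · · · · ·
· · · · · · · ·
· · · · · · · ·
· · · · · ♘ · ·
♙ ♙ ♙ ♙ ♙ ♙ ♙ ♙
♖ ♘ ♗ ♕ ♔ ♗ · ♖


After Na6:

♜ · ♝ ♛ ♚ ♝ ♞ ♜
♟ ♟ ♟ ♟ ♟ ♟ ♟ ♟
♞ · · · · · · ·
· · · · · · · ·
· · · · · · · ·
· · · · · ♘ · ·
♙ ♙ ♙ ♙ ♙ ♙ ♙ ♙
♖ ♘ ♗ ♕ ♔ ♗ · ♖


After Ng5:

♜ · ♝ ♛ ♚ ♝ ♞ ♜
♟ ♟ ♟ ♟ ♟ ♟ ♟ ♟
♞ · · · · · · ·
· · · · · · ♘ ·
· · · · · · · ·
· · · · · · · ·
♙ ♙ ♙ ♙ ♙ ♙ ♙ ♙
♖ ♘ ♗ ♕ ♔ ♗ · ♖


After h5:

♜ · ♝ ♛ ♚ ♝ ♞ ♜
♟ ♟ ♟ ♟ ♟ ♟ ♟ ·
♞ · · · · · · ·
· · · · · · ♘ ♟
· · · · · · · ·
· · · · · · · ·
♙ ♙ ♙ ♙ ♙ ♙ ♙ ♙
♖ ♘ ♗ ♕ ♔ ♗ · ♖


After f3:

♜ · ♝ ♛ ♚ ♝ ♞ ♜
♟ ♟ ♟ ♟ ♟ ♟ ♟ ·
♞ · · · · · · ·
· · · · · · ♘ ♟
· · · · · · · ·
· · · · · ♙ · ·
♙ ♙ ♙ ♙ ♙ · ♙ ♙
♖ ♘ ♗ ♕ ♔ ♗ · ♖


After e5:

♜ · ♝ ♛ ♚ ♝ ♞ ♜
♟ ♟ ♟ ♟ · ♟ ♟ ·
♞ · · · · · · ·
· · · · ♟ · ♘ ♟
· · · · · · · ·
· · · · · ♙ · ·
♙ ♙ ♙ ♙ ♙ · ♙ ♙
♖ ♘ ♗ ♕ ♔ ♗ · ♖


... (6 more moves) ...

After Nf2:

♜ · ♝ · ♚ · ♞ ♜
♟ ♟ · ♟ · ♟ ♟ ·
♞ · ♟ · · · · ·
· · ♝ · ♟ · · ♟
· · · · · · ♙ ♛
· · ♙ · · ♙ · ·
♙ ♙ · ♙ ♙ ♘ · ♙
♖ ♘ ♗ ♕ ♔ ♗ · ♖


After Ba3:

♜ · ♝ · ♚ · ♞ ♜
♟ ♟ · ♟ · ♟ ♟ ·
♞ · ♟ · · · · ·
· · · · ♟ · · ♟
· · · · · · ♙ ♛
♝ · ♙ · · ♙ · ·
♙ ♙ · ♙ ♙ ♘ · ♙
♖ ♘ ♗ ♕ ♔ ♗ · ♖



  a b c d e f g h
  ─────────────────
8│♜ · ♝ · ♚ · ♞ ♜│8
7│♟ ♟ · ♟ · ♟ ♟ ·│7
6│♞ · ♟ · · · · ·│6
5│· · · · ♟ · · ♟│5
4│· · · · · · ♙ ♛│4
3│♝ · ♙ · · ♙ · ·│3
2│♙ ♙ · ♙ ♙ ♘ · ♙│2
1│♖ ♘ ♗ ♕ ♔ ♗ · ♖│1
  ─────────────────
  a b c d e f g h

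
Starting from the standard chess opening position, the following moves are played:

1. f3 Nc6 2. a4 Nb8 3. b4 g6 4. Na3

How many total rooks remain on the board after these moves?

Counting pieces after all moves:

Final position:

  a b c d e f g h
  ─────────────────
8│♜ ♞ ♝ ♛ ♚ ♝ ♞ ♜│8
7│♟ ♟ ♟ ♟ ♟ ♟ · ♟│7
6│· · · · · · ♟ ·│6
5│· · · · · · · ·│5
4│♙ ♙ · · · · · ·│4
3│♘ · · · · ♙ · ·│3
2│· · ♙ ♙ ♙ · ♙ ♙│2
1│♖ · ♗ ♕ ♔ ♗ ♘ ♖│1
  ─────────────────
  a b c d e f g h


4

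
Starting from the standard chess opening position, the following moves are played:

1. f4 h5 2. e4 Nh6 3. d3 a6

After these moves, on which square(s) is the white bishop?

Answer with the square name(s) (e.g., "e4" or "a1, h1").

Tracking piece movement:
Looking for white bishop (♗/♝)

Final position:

  a b c d e f g h
  ─────────────────
8│♜ ♞ ♝ ♛ ♚ ♝ · ♜│8
7│· ♟ ♟ ♟ ♟ ♟ ♟ ·│7
6│♟ · · · · · · ♞│6
5│· · · · · · · ♟│5
4│· · · · ♙ ♙ · ·│4
3│· · · ♙ · · · ·│3
2│♙ ♙ ♙ · · · ♙ ♙│2
1│♖ ♘ ♗ ♕ ♔ ♗ ♘ ♖│1
  ─────────────────
  a b c d e f g h


c1, f1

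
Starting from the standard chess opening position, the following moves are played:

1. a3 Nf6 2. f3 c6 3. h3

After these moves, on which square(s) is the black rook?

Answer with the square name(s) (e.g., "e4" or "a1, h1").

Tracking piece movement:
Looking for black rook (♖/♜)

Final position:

  a b c d e f g h
  ─────────────────
8│♜ ♞ ♝ ♛ ♚ ♝ · ♜│8
7│♟ ♟ · ♟ ♟ ♟ ♟ ♟│7
6│· · ♟ · · ♞ · ·│6
5│· · · · · · · ·│5
4│· · · · · · · ·│4
3│♙ · · · · ♙ · ♙│3
2│· ♙ ♙ ♙ ♙ · ♙ ·│2
1│♖ ♘ ♗ ♕ ♔ ♗ ♘ ♖│1
  ─────────────────
  a b c d e f g h


a8, h8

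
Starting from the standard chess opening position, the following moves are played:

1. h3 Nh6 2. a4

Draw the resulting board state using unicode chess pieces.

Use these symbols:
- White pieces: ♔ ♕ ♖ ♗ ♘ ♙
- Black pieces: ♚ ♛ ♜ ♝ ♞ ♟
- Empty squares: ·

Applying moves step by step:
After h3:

♜ ♞ ♝ ♛ ♚ ♝ ♞ ♜
♟ ♟ ♟ ♟ ♟ ♟ ♟ ♟
· · · · · · · ·
· · · · · · · ·
· · · · · · · ·
· · · · · · · ♙
♙ ♙ ♙ ♙ ♙ ♙ ♙ ·
♖ ♘ ♗ ♕ ♔ ♗ ♘ ♖


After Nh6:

♜ ♞ ♝ ♛ ♚ ♝ · ♜
♟ ♟ ♟ ♟ ♟ ♟ ♟ ♟
· · · · · · · ♞
· · · · · · · ·
· · · · · · · ·
· · · · · · · ♙
♙ ♙ ♙ ♙ ♙ ♙ ♙ ·
♖ ♘ ♗ ♕ ♔ ♗ ♘ ♖


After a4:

♜ ♞ ♝ ♛ ♚ ♝ · ♜
♟ ♟ ♟ ♟ ♟ ♟ ♟ ♟
· · · · · · · ♞
· · · · · · · ·
♙ · · · · · · ·
· · · · · · · ♙
· ♙ ♙ ♙ ♙ ♙ ♙ ·
♖ ♘ ♗ ♕ ♔ ♗ ♘ ♖



  a b c d e f g h
  ─────────────────
8│♜ ♞ ♝ ♛ ♚ ♝ · ♜│8
7│♟ ♟ ♟ ♟ ♟ ♟ ♟ ♟│7
6│· · · · · · · ♞│6
5│· · · · · · · ·│5
4│♙ · · · · · · ·│4
3│· · · · · · · ♙│3
2│· ♙ ♙ ♙ ♙ ♙ ♙ ·│2
1│♖ ♘ ♗ ♕ ♔ ♗ ♘ ♖│1
  ─────────────────
  a b c d e f g h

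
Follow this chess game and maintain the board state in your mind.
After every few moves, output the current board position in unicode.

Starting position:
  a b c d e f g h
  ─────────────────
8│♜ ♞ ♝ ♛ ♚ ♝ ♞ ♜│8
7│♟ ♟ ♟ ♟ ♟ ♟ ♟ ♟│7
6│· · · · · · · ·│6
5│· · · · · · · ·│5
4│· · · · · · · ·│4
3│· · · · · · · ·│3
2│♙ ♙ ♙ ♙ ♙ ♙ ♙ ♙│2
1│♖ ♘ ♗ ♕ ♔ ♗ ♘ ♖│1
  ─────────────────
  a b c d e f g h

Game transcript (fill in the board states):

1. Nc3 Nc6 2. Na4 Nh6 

  a b c d e f g h
  ─────────────────
8│♜ · ♝ ♛ ♚ ♝ · ♜│8
7│♟ ♟ ♟ ♟ ♟ ♟ ♟ ♟│7
6│· · ♞ · · · · ♞│6
5│· · · · · · · ·│5
4│♘ · · · · · · ·│4
3│· · · · · · · ·│3
2│♙ ♙ ♙ ♙ ♙ ♙ ♙ ♙│2
1│♖ · ♗ ♕ ♔ ♗ ♘ ♖│1
  ─────────────────
  a b c d e f g h

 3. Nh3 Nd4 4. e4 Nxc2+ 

  a b c d e f g h
  ─────────────────
8│♜ · ♝ ♛ ♚ ♝ · ♜│8
7│♟ ♟ ♟ ♟ ♟ ♟ ♟ ♟│7
6│· · · · · · · ♞│6
5│· · · · · · · ·│5
4│♘ · · · ♙ · · ·│4
3│· · · · · · · ♘│3
2│♙ ♙ ♞ ♙ · ♙ ♙ ♙│2
1│♖ · ♗ ♕ ♔ ♗ · ♖│1
  ─────────────────
  a b c d e f g h

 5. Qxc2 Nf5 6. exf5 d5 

  a b c d e f g h
  ─────────────────
8│♜ · ♝ ♛ ♚ ♝ · ♜│8
7│♟ ♟ ♟ · ♟ ♟ ♟ ♟│7
6│· · · · · · · ·│6
5│· · · ♟ · ♙ · ·│5
4│♘ · · · · · · ·│4
3│· · · · · · · ♘│3
2│♙ ♙ ♕ ♙ · ♙ ♙ ♙│2
1│♖ · ♗ · ♔ ♗ · ♖│1
  ─────────────────
  a b c d e f g h

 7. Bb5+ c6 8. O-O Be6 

  a b c d e f g h
  ─────────────────
8│♜ · · ♛ ♚ ♝ · ♜│8
7│♟ ♟ · · ♟ ♟ ♟ ♟│7
6│· · ♟ · ♝ · · ·│6
5│· ♗ · ♟ · ♙ · ·│5
4│♘ · · · · · · ·│4
3│· · · · · · · ♘│3
2│♙ ♙ ♕ ♙ · ♙ ♙ ♙│2
1│♖ · ♗ · · ♖ ♔ ·│1
  ─────────────────
  a b c d e f g h

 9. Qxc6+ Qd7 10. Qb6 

  a b c d e f g h
  ─────────────────
8│♜ · · · ♚ ♝ · ♜│8
7│♟ ♟ · ♛ ♟ ♟ ♟ ♟│7
6│· ♕ · · ♝ · · ·│6
5│· ♗ · ♟ · ♙ · ·│5
4│♘ · · · · · · ·│4
3│· · · · · · · ♘│3
2│♙ ♙ · ♙ · ♙ ♙ ♙│2
1│♖ · ♗ · · ♖ ♔ ·│1
  ─────────────────
  a b c d e f g h


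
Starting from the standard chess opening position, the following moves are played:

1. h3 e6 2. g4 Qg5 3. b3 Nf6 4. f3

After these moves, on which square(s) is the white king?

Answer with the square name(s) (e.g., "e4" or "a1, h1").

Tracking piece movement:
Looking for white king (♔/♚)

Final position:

  a b c d e f g h
  ─────────────────
8│♜ ♞ ♝ · ♚ ♝ · ♜│8
7│♟ ♟ ♟ ♟ · ♟ ♟ ♟│7
6│· · · · ♟ ♞ · ·│6
5│· · · · · · ♛ ·│5
4│· · · · · · ♙ ·│4
3│· ♙ · · · ♙ · ♙│3
2│♙ · ♙ ♙ ♙ · · ·│2
1│♖ ♘ ♗ ♕ ♔ ♗ ♘ ♖│1
  ─────────────────
  a b c d e f g h


e1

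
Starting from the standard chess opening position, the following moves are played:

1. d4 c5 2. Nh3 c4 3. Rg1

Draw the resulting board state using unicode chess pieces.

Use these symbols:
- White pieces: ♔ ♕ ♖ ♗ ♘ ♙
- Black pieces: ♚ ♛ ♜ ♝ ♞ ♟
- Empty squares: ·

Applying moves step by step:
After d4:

♜ ♞ ♝ ♛ ♚ ♝ ♞ ♜
♟ ♟ ♟ ♟ ♟ ♟ ♟ ♟
· · · · · · · ·
· · · · · · · ·
· · · ♙ · · · ·
· · · · · · · ·
♙ ♙ ♙ · ♙ ♙ ♙ ♙
♖ ♘ ♗ ♕ ♔ ♗ ♘ ♖


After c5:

♜ ♞ ♝ ♛ ♚ ♝ ♞ ♜
♟ ♟ · ♟ ♟ ♟ ♟ ♟
· · · · · · · ·
· · ♟ · · · · ·
· · · ♙ · · · ·
· · · · · · · ·
♙ ♙ ♙ · ♙ ♙ ♙ ♙
♖ ♘ ♗ ♕ ♔ ♗ ♘ ♖


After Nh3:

♜ ♞ ♝ ♛ ♚ ♝ ♞ ♜
♟ ♟ · ♟ ♟ ♟ ♟ ♟
· · · · · · · ·
· · ♟ · · · · ·
· · · ♙ · · · ·
· · · · · · · ♘
♙ ♙ ♙ · ♙ ♙ ♙ ♙
♖ ♘ ♗ ♕ ♔ ♗ · ♖


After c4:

♜ ♞ ♝ ♛ ♚ ♝ ♞ ♜
♟ ♟ · ♟ ♟ ♟ ♟ ♟
· · · · · · · ·
· · · · · · · ·
· · ♟ ♙ · · · ·
· · · · · · · ♘
♙ ♙ ♙ · ♙ ♙ ♙ ♙
♖ ♘ ♗ ♕ ♔ ♗ · ♖


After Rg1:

♜ ♞ ♝ ♛ ♚ ♝ ♞ ♜
♟ ♟ · ♟ ♟ ♟ ♟ ♟
· · · · · · · ·
· · · · · · · ·
· · ♟ ♙ · · · ·
· · · · · · · ♘
♙ ♙ ♙ · ♙ ♙ ♙ ♙
♖ ♘ ♗ ♕ ♔ ♗ ♖ ·



  a b c d e f g h
  ─────────────────
8│♜ ♞ ♝ ♛ ♚ ♝ ♞ ♜│8
7│♟ ♟ · ♟ ♟ ♟ ♟ ♟│7
6│· · · · · · · ·│6
5│· · · · · · · ·│5
4│· · ♟ ♙ · · · ·│4
3│· · · · · · · ♘│3
2│♙ ♙ ♙ · ♙ ♙ ♙ ♙│2
1│♖ ♘ ♗ ♕ ♔ ♗ ♖ ·│1
  ─────────────────
  a b c d e f g h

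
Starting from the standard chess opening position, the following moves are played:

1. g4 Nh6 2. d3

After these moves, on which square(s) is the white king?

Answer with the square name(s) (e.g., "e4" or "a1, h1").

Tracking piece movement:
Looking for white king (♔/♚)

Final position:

  a b c d e f g h
  ─────────────────
8│♜ ♞ ♝ ♛ ♚ ♝ · ♜│8
7│♟ ♟ ♟ ♟ ♟ ♟ ♟ ♟│7
6│· · · · · · · ♞│6
5│· · · · · · · ·│5
4│· · · · · · ♙ ·│4
3│· · · ♙ · · · ·│3
2│♙ ♙ ♙ · ♙ ♙ · ♙│2
1│♖ ♘ ♗ ♕ ♔ ♗ ♘ ♖│1
  ─────────────────
  a b c d e f g h


e1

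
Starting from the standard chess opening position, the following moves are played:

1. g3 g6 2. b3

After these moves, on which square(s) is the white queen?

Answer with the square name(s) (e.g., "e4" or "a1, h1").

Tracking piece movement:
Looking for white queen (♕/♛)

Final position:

  a b c d e f g h
  ─────────────────
8│♜ ♞ ♝ ♛ ♚ ♝ ♞ ♜│8
7│♟ ♟ ♟ ♟ ♟ ♟ · ♟│7
6│· · · · · · ♟ ·│6
5│· · · · · · · ·│5
4│· · · · · · · ·│4
3│· ♙ · · · · ♙ ·│3
2│♙ · ♙ ♙ ♙ ♙ · ♙│2
1│♖ ♘ ♗ ♕ ♔ ♗ ♘ ♖│1
  ─────────────────
  a b c d e f g h


d1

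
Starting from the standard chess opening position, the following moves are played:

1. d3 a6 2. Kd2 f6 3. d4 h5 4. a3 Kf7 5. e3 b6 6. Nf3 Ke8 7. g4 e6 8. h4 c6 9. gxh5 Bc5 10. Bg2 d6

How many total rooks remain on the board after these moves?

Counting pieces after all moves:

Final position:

  a b c d e f g h
  ─────────────────
8│♜ ♞ ♝ ♛ ♚ · ♞ ♜│8
7│· · · · · · ♟ ·│7
6│♟ ♟ ♟ ♟ ♟ ♟ · ·│6
5│· · ♝ · · · · ♙│5
4│· · · ♙ · · · ♙│4
3│♙ · · · ♙ ♘ · ·│3
2│· ♙ ♙ ♔ · ♙ ♗ ·│2
1│♖ ♘ ♗ ♕ · · · ♖│1
  ─────────────────
  a b c d e f g h


4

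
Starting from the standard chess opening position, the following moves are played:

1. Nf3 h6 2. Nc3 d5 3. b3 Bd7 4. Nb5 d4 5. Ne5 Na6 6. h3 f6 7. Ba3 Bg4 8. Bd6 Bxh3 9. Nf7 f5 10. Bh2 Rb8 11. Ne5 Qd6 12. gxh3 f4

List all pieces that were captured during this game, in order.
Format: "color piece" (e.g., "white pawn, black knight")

Tracking captures:
  Bxh3: captured white pawn
  gxh3: captured black bishop

white pawn, black bishop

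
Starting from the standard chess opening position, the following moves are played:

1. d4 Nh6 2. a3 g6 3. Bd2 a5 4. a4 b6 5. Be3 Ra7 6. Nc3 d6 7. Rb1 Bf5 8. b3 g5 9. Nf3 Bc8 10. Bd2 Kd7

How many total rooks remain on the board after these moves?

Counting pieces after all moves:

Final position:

  a b c d e f g h
  ─────────────────
8│· ♞ ♝ ♛ · ♝ · ♜│8
7│♜ · ♟ ♚ ♟ ♟ · ♟│7
6│· ♟ · ♟ · · · ♞│6
5│♟ · · · · · ♟ ·│5
4│♙ · · ♙ · · · ·│4
3│· ♙ ♘ · · ♘ · ·│3
2│· · ♙ ♗ ♙ ♙ ♙ ♙│2
1│· ♖ · ♕ ♔ ♗ · ♖│1
  ─────────────────
  a b c d e f g h


4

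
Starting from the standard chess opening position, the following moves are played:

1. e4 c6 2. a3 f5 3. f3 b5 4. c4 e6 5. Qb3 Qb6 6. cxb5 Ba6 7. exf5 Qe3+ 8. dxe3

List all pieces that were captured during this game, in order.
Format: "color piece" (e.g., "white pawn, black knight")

Tracking captures:
  cxb5: captured black pawn
  exf5: captured black pawn
  dxe3: captured black queen

black pawn, black pawn, black queen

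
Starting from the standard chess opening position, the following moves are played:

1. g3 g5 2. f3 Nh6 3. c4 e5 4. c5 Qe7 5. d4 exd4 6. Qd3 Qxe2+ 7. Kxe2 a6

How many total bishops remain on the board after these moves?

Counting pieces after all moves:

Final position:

  a b c d e f g h
  ─────────────────
8│♜ ♞ ♝ · ♚ ♝ · ♜│8
7│· ♟ ♟ ♟ · ♟ · ♟│7
6│♟ · · · · · · ♞│6
5│· · ♙ · · · ♟ ·│5
4│· · · ♟ · · · ·│4
3│· · · ♕ · ♙ ♙ ·│3
2│♙ ♙ · · ♔ · · ♙│2
1│♖ ♘ ♗ · · ♗ ♘ ♖│1
  ─────────────────
  a b c d e f g h


4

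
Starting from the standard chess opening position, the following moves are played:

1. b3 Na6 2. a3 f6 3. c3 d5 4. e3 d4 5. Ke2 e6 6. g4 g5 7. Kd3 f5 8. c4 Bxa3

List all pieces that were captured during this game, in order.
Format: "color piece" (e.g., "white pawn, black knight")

Tracking captures:
  Bxa3: captured white pawn

white pawn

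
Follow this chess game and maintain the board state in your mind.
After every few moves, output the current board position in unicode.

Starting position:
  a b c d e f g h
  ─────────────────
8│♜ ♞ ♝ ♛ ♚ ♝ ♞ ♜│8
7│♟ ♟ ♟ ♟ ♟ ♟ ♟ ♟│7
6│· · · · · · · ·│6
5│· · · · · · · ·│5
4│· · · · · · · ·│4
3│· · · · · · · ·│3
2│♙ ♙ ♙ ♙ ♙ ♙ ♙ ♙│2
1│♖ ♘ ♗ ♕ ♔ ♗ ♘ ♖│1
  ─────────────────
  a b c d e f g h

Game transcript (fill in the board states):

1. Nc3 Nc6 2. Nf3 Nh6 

  a b c d e f g h
  ─────────────────
8│♜ · ♝ ♛ ♚ ♝ · ♜│8
7│♟ ♟ ♟ ♟ ♟ ♟ ♟ ♟│7
6│· · ♞ · · · · ♞│6
5│· · · · · · · ·│5
4│· · · · · · · ·│4
3│· · ♘ · · ♘ · ·│3
2│♙ ♙ ♙ ♙ ♙ ♙ ♙ ♙│2
1│♖ · ♗ ♕ ♔ ♗ · ♖│1
  ─────────────────
  a b c d e f g h

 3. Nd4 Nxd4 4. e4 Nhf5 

  a b c d e f g h
  ─────────────────
8│♜ · ♝ ♛ ♚ ♝ · ♜│8
7│♟ ♟ ♟ ♟ ♟ ♟ ♟ ♟│7
6│· · · · · · · ·│6
5│· · · · · ♞ · ·│5
4│· · · ♞ ♙ · · ·│4
3│· · ♘ · · · · ·│3
2│♙ ♙ ♙ ♙ · ♙ ♙ ♙│2
1│♖ · ♗ ♕ ♔ ♗ · ♖│1
  ─────────────────
  a b c d e f g h

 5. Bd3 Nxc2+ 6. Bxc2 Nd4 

  a b c d e f g h
  ─────────────────
8│♜ · ♝ ♛ ♚ ♝ · ♜│8
7│♟ ♟ ♟ ♟ ♟ ♟ ♟ ♟│7
6│· · · · · · · ·│6
5│· · · · · · · ·│5
4│· · · ♞ ♙ · · ·│4
3│· · ♘ · · · · ·│3
2│♙ ♙ ♗ ♙ · ♙ ♙ ♙│2
1│♖ · ♗ ♕ ♔ · · ♖│1
  ─────────────────
  a b c d e f g h

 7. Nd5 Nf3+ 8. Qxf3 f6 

  a b c d e f g h
  ─────────────────
8│♜ · ♝ ♛ ♚ ♝ · ♜│8
7│♟ ♟ ♟ ♟ ♟ · ♟ ♟│7
6│· · · · · ♟ · ·│6
5│· · · ♘ · · · ·│5
4│· · · · ♙ · · ·│4
3│· · · · · ♕ · ·│3
2│♙ ♙ ♗ ♙ · ♙ ♙ ♙│2
1│♖ · ♗ · ♔ · · ♖│1
  ─────────────────
  a b c d e f g h

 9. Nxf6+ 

  a b c d e f g h
  ─────────────────
8│♜ · ♝ ♛ ♚ ♝ · ♜│8
7│♟ ♟ ♟ ♟ ♟ · ♟ ♟│7
6│· · · · · ♘ · ·│6
5│· · · · · · · ·│5
4│· · · · ♙ · · ·│4
3│· · · · · ♕ · ·│3
2│♙ ♙ ♗ ♙ · ♙ ♙ ♙│2
1│♖ · ♗ · ♔ · · ♖│1
  ─────────────────
  a b c d e f g h
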